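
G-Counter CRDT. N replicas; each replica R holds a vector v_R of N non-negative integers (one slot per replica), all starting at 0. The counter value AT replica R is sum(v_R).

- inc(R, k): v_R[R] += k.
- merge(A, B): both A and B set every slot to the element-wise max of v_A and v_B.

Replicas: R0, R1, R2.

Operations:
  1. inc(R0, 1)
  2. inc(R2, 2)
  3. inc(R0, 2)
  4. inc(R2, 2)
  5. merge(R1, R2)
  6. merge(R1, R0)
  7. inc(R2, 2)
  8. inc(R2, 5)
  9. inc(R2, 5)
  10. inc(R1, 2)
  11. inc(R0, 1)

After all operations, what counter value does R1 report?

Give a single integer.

Answer: 9

Derivation:
Op 1: inc R0 by 1 -> R0=(1,0,0) value=1
Op 2: inc R2 by 2 -> R2=(0,0,2) value=2
Op 3: inc R0 by 2 -> R0=(3,0,0) value=3
Op 4: inc R2 by 2 -> R2=(0,0,4) value=4
Op 5: merge R1<->R2 -> R1=(0,0,4) R2=(0,0,4)
Op 6: merge R1<->R0 -> R1=(3,0,4) R0=(3,0,4)
Op 7: inc R2 by 2 -> R2=(0,0,6) value=6
Op 8: inc R2 by 5 -> R2=(0,0,11) value=11
Op 9: inc R2 by 5 -> R2=(0,0,16) value=16
Op 10: inc R1 by 2 -> R1=(3,2,4) value=9
Op 11: inc R0 by 1 -> R0=(4,0,4) value=8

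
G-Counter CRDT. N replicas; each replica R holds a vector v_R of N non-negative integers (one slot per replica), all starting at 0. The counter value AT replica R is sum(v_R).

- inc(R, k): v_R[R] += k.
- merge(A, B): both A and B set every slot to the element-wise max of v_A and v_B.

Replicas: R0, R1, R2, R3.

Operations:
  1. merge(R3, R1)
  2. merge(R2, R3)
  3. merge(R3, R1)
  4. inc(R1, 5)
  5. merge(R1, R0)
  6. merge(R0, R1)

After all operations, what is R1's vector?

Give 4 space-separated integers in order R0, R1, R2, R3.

Op 1: merge R3<->R1 -> R3=(0,0,0,0) R1=(0,0,0,0)
Op 2: merge R2<->R3 -> R2=(0,0,0,0) R3=(0,0,0,0)
Op 3: merge R3<->R1 -> R3=(0,0,0,0) R1=(0,0,0,0)
Op 4: inc R1 by 5 -> R1=(0,5,0,0) value=5
Op 5: merge R1<->R0 -> R1=(0,5,0,0) R0=(0,5,0,0)
Op 6: merge R0<->R1 -> R0=(0,5,0,0) R1=(0,5,0,0)

Answer: 0 5 0 0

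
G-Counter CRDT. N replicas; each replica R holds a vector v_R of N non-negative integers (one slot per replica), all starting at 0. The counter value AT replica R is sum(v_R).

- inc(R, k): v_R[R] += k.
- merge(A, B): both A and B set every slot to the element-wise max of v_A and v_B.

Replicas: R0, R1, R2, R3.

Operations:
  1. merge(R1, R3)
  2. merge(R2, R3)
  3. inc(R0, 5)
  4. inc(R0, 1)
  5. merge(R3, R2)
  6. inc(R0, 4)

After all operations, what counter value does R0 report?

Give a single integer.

Op 1: merge R1<->R3 -> R1=(0,0,0,0) R3=(0,0,0,0)
Op 2: merge R2<->R3 -> R2=(0,0,0,0) R3=(0,0,0,0)
Op 3: inc R0 by 5 -> R0=(5,0,0,0) value=5
Op 4: inc R0 by 1 -> R0=(6,0,0,0) value=6
Op 5: merge R3<->R2 -> R3=(0,0,0,0) R2=(0,0,0,0)
Op 6: inc R0 by 4 -> R0=(10,0,0,0) value=10

Answer: 10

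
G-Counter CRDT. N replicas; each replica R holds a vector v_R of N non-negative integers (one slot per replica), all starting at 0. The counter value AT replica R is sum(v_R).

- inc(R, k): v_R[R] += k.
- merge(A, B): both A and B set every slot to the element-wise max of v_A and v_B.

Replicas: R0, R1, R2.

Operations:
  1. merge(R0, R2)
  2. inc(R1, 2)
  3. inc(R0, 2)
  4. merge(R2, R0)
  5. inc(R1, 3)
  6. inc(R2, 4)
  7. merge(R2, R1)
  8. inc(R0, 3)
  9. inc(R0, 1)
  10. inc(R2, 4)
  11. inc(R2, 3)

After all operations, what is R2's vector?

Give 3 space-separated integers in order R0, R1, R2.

Op 1: merge R0<->R2 -> R0=(0,0,0) R2=(0,0,0)
Op 2: inc R1 by 2 -> R1=(0,2,0) value=2
Op 3: inc R0 by 2 -> R0=(2,0,0) value=2
Op 4: merge R2<->R0 -> R2=(2,0,0) R0=(2,0,0)
Op 5: inc R1 by 3 -> R1=(0,5,0) value=5
Op 6: inc R2 by 4 -> R2=(2,0,4) value=6
Op 7: merge R2<->R1 -> R2=(2,5,4) R1=(2,5,4)
Op 8: inc R0 by 3 -> R0=(5,0,0) value=5
Op 9: inc R0 by 1 -> R0=(6,0,0) value=6
Op 10: inc R2 by 4 -> R2=(2,5,8) value=15
Op 11: inc R2 by 3 -> R2=(2,5,11) value=18

Answer: 2 5 11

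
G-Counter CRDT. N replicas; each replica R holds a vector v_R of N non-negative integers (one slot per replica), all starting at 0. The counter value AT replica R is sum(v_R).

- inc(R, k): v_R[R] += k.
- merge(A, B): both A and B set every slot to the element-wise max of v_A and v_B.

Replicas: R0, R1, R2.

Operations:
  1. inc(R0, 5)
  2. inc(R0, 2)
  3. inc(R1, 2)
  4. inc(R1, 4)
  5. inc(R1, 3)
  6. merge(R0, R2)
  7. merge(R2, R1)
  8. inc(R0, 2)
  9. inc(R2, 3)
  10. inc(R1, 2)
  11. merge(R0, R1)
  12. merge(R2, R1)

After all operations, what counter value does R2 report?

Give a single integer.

Op 1: inc R0 by 5 -> R0=(5,0,0) value=5
Op 2: inc R0 by 2 -> R0=(7,0,0) value=7
Op 3: inc R1 by 2 -> R1=(0,2,0) value=2
Op 4: inc R1 by 4 -> R1=(0,6,0) value=6
Op 5: inc R1 by 3 -> R1=(0,9,0) value=9
Op 6: merge R0<->R2 -> R0=(7,0,0) R2=(7,0,0)
Op 7: merge R2<->R1 -> R2=(7,9,0) R1=(7,9,0)
Op 8: inc R0 by 2 -> R0=(9,0,0) value=9
Op 9: inc R2 by 3 -> R2=(7,9,3) value=19
Op 10: inc R1 by 2 -> R1=(7,11,0) value=18
Op 11: merge R0<->R1 -> R0=(9,11,0) R1=(9,11,0)
Op 12: merge R2<->R1 -> R2=(9,11,3) R1=(9,11,3)

Answer: 23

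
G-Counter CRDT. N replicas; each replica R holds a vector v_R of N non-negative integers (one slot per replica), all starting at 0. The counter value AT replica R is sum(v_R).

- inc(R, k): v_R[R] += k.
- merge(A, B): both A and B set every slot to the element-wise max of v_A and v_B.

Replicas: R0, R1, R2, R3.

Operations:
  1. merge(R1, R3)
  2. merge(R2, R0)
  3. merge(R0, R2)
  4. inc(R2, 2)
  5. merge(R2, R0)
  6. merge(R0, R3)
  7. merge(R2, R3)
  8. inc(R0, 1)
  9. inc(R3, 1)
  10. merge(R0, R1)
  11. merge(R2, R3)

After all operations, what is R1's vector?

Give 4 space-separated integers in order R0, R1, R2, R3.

Op 1: merge R1<->R3 -> R1=(0,0,0,0) R3=(0,0,0,0)
Op 2: merge R2<->R0 -> R2=(0,0,0,0) R0=(0,0,0,0)
Op 3: merge R0<->R2 -> R0=(0,0,0,0) R2=(0,0,0,0)
Op 4: inc R2 by 2 -> R2=(0,0,2,0) value=2
Op 5: merge R2<->R0 -> R2=(0,0,2,0) R0=(0,0,2,0)
Op 6: merge R0<->R3 -> R0=(0,0,2,0) R3=(0,0,2,0)
Op 7: merge R2<->R3 -> R2=(0,0,2,0) R3=(0,0,2,0)
Op 8: inc R0 by 1 -> R0=(1,0,2,0) value=3
Op 9: inc R3 by 1 -> R3=(0,0,2,1) value=3
Op 10: merge R0<->R1 -> R0=(1,0,2,0) R1=(1,0,2,0)
Op 11: merge R2<->R3 -> R2=(0,0,2,1) R3=(0,0,2,1)

Answer: 1 0 2 0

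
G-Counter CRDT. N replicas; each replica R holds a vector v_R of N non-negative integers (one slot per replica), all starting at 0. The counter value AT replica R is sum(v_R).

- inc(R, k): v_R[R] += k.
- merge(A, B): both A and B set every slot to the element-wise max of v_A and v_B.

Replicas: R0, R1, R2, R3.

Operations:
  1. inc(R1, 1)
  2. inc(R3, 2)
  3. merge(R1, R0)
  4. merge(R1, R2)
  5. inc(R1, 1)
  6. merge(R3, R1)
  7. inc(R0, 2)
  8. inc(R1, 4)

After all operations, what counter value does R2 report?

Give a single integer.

Op 1: inc R1 by 1 -> R1=(0,1,0,0) value=1
Op 2: inc R3 by 2 -> R3=(0,0,0,2) value=2
Op 3: merge R1<->R0 -> R1=(0,1,0,0) R0=(0,1,0,0)
Op 4: merge R1<->R2 -> R1=(0,1,0,0) R2=(0,1,0,0)
Op 5: inc R1 by 1 -> R1=(0,2,0,0) value=2
Op 6: merge R3<->R1 -> R3=(0,2,0,2) R1=(0,2,0,2)
Op 7: inc R0 by 2 -> R0=(2,1,0,0) value=3
Op 8: inc R1 by 4 -> R1=(0,6,0,2) value=8

Answer: 1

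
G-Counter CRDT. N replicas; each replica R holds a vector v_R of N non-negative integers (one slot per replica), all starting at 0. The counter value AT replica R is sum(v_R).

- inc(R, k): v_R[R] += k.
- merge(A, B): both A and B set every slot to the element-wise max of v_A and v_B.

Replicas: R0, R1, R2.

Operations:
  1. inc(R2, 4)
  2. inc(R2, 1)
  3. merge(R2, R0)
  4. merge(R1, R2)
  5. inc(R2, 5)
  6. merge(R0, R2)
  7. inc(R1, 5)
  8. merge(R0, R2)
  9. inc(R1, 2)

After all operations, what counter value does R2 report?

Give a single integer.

Answer: 10

Derivation:
Op 1: inc R2 by 4 -> R2=(0,0,4) value=4
Op 2: inc R2 by 1 -> R2=(0,0,5) value=5
Op 3: merge R2<->R0 -> R2=(0,0,5) R0=(0,0,5)
Op 4: merge R1<->R2 -> R1=(0,0,5) R2=(0,0,5)
Op 5: inc R2 by 5 -> R2=(0,0,10) value=10
Op 6: merge R0<->R2 -> R0=(0,0,10) R2=(0,0,10)
Op 7: inc R1 by 5 -> R1=(0,5,5) value=10
Op 8: merge R0<->R2 -> R0=(0,0,10) R2=(0,0,10)
Op 9: inc R1 by 2 -> R1=(0,7,5) value=12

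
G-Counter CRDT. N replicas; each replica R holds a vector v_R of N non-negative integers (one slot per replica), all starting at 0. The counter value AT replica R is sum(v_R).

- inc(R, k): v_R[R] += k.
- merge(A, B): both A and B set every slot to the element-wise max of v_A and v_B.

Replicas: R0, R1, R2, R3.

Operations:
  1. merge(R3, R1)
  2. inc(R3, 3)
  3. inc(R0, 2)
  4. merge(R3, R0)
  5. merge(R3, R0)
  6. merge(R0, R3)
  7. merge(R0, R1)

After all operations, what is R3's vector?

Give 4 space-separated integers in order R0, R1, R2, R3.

Answer: 2 0 0 3

Derivation:
Op 1: merge R3<->R1 -> R3=(0,0,0,0) R1=(0,0,0,0)
Op 2: inc R3 by 3 -> R3=(0,0,0,3) value=3
Op 3: inc R0 by 2 -> R0=(2,0,0,0) value=2
Op 4: merge R3<->R0 -> R3=(2,0,0,3) R0=(2,0,0,3)
Op 5: merge R3<->R0 -> R3=(2,0,0,3) R0=(2,0,0,3)
Op 6: merge R0<->R3 -> R0=(2,0,0,3) R3=(2,0,0,3)
Op 7: merge R0<->R1 -> R0=(2,0,0,3) R1=(2,0,0,3)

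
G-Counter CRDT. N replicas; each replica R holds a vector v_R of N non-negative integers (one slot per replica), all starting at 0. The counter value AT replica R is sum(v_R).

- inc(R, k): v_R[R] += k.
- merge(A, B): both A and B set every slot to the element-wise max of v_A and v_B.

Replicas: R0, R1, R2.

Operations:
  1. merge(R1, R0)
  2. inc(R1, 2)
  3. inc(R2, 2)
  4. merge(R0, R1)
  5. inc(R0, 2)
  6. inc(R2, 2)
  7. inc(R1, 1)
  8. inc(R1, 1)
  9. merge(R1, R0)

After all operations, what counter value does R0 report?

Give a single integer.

Answer: 6

Derivation:
Op 1: merge R1<->R0 -> R1=(0,0,0) R0=(0,0,0)
Op 2: inc R1 by 2 -> R1=(0,2,0) value=2
Op 3: inc R2 by 2 -> R2=(0,0,2) value=2
Op 4: merge R0<->R1 -> R0=(0,2,0) R1=(0,2,0)
Op 5: inc R0 by 2 -> R0=(2,2,0) value=4
Op 6: inc R2 by 2 -> R2=(0,0,4) value=4
Op 7: inc R1 by 1 -> R1=(0,3,0) value=3
Op 8: inc R1 by 1 -> R1=(0,4,0) value=4
Op 9: merge R1<->R0 -> R1=(2,4,0) R0=(2,4,0)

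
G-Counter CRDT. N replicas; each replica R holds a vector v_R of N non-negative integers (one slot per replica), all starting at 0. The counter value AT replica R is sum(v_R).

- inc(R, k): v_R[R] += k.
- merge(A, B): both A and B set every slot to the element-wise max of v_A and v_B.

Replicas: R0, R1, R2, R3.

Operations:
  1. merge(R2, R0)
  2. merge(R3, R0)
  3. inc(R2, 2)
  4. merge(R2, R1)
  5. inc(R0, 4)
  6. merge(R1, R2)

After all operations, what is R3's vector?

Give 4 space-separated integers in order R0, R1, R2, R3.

Op 1: merge R2<->R0 -> R2=(0,0,0,0) R0=(0,0,0,0)
Op 2: merge R3<->R0 -> R3=(0,0,0,0) R0=(0,0,0,0)
Op 3: inc R2 by 2 -> R2=(0,0,2,0) value=2
Op 4: merge R2<->R1 -> R2=(0,0,2,0) R1=(0,0,2,0)
Op 5: inc R0 by 4 -> R0=(4,0,0,0) value=4
Op 6: merge R1<->R2 -> R1=(0,0,2,0) R2=(0,0,2,0)

Answer: 0 0 0 0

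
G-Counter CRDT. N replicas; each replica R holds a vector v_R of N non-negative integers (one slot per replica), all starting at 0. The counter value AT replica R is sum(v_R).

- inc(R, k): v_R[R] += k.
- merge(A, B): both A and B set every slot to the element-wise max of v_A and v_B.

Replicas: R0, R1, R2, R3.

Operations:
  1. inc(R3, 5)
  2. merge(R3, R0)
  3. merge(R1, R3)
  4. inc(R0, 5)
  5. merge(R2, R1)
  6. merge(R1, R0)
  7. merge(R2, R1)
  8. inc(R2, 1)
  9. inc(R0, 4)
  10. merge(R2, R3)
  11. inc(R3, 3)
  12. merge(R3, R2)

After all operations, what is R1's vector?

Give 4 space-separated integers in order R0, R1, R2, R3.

Answer: 5 0 0 5

Derivation:
Op 1: inc R3 by 5 -> R3=(0,0,0,5) value=5
Op 2: merge R3<->R0 -> R3=(0,0,0,5) R0=(0,0,0,5)
Op 3: merge R1<->R3 -> R1=(0,0,0,5) R3=(0,0,0,5)
Op 4: inc R0 by 5 -> R0=(5,0,0,5) value=10
Op 5: merge R2<->R1 -> R2=(0,0,0,5) R1=(0,0,0,5)
Op 6: merge R1<->R0 -> R1=(5,0,0,5) R0=(5,0,0,5)
Op 7: merge R2<->R1 -> R2=(5,0,0,5) R1=(5,0,0,5)
Op 8: inc R2 by 1 -> R2=(5,0,1,5) value=11
Op 9: inc R0 by 4 -> R0=(9,0,0,5) value=14
Op 10: merge R2<->R3 -> R2=(5,0,1,5) R3=(5,0,1,5)
Op 11: inc R3 by 3 -> R3=(5,0,1,8) value=14
Op 12: merge R3<->R2 -> R3=(5,0,1,8) R2=(5,0,1,8)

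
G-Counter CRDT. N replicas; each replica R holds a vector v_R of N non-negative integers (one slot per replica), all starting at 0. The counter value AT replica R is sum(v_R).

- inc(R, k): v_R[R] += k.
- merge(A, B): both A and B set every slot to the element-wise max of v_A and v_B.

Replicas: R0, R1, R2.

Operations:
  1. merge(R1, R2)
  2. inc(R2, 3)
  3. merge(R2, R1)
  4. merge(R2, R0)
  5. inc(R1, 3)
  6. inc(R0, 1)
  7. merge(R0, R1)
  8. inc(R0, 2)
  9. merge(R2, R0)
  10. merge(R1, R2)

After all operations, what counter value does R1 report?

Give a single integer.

Answer: 9

Derivation:
Op 1: merge R1<->R2 -> R1=(0,0,0) R2=(0,0,0)
Op 2: inc R2 by 3 -> R2=(0,0,3) value=3
Op 3: merge R2<->R1 -> R2=(0,0,3) R1=(0,0,3)
Op 4: merge R2<->R0 -> R2=(0,0,3) R0=(0,0,3)
Op 5: inc R1 by 3 -> R1=(0,3,3) value=6
Op 6: inc R0 by 1 -> R0=(1,0,3) value=4
Op 7: merge R0<->R1 -> R0=(1,3,3) R1=(1,3,3)
Op 8: inc R0 by 2 -> R0=(3,3,3) value=9
Op 9: merge R2<->R0 -> R2=(3,3,3) R0=(3,3,3)
Op 10: merge R1<->R2 -> R1=(3,3,3) R2=(3,3,3)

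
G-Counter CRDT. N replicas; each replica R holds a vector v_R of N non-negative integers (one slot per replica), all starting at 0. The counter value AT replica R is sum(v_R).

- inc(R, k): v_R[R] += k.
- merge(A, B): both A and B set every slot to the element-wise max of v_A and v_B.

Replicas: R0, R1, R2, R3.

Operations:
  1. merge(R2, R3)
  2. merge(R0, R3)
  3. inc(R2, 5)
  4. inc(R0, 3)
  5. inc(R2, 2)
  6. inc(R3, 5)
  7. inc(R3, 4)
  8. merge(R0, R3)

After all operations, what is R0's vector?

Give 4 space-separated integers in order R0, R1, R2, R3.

Op 1: merge R2<->R3 -> R2=(0,0,0,0) R3=(0,0,0,0)
Op 2: merge R0<->R3 -> R0=(0,0,0,0) R3=(0,0,0,0)
Op 3: inc R2 by 5 -> R2=(0,0,5,0) value=5
Op 4: inc R0 by 3 -> R0=(3,0,0,0) value=3
Op 5: inc R2 by 2 -> R2=(0,0,7,0) value=7
Op 6: inc R3 by 5 -> R3=(0,0,0,5) value=5
Op 7: inc R3 by 4 -> R3=(0,0,0,9) value=9
Op 8: merge R0<->R3 -> R0=(3,0,0,9) R3=(3,0,0,9)

Answer: 3 0 0 9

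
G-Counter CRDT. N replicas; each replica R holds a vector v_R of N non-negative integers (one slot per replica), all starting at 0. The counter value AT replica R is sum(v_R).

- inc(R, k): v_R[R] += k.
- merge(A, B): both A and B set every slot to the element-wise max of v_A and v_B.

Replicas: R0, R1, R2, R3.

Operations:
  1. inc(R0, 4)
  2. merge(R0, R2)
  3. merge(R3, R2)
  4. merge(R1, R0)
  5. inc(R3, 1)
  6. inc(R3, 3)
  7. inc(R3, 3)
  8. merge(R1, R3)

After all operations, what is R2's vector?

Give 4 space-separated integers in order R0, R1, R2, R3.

Op 1: inc R0 by 4 -> R0=(4,0,0,0) value=4
Op 2: merge R0<->R2 -> R0=(4,0,0,0) R2=(4,0,0,0)
Op 3: merge R3<->R2 -> R3=(4,0,0,0) R2=(4,0,0,0)
Op 4: merge R1<->R0 -> R1=(4,0,0,0) R0=(4,0,0,0)
Op 5: inc R3 by 1 -> R3=(4,0,0,1) value=5
Op 6: inc R3 by 3 -> R3=(4,0,0,4) value=8
Op 7: inc R3 by 3 -> R3=(4,0,0,7) value=11
Op 8: merge R1<->R3 -> R1=(4,0,0,7) R3=(4,0,0,7)

Answer: 4 0 0 0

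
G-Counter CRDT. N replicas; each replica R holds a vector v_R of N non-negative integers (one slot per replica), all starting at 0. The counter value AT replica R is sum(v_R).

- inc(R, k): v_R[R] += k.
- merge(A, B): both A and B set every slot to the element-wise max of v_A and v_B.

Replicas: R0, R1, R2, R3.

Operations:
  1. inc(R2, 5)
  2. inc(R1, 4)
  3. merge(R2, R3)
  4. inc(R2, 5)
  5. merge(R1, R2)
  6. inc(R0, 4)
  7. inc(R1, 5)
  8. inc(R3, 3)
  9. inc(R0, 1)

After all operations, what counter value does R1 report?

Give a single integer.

Op 1: inc R2 by 5 -> R2=(0,0,5,0) value=5
Op 2: inc R1 by 4 -> R1=(0,4,0,0) value=4
Op 3: merge R2<->R3 -> R2=(0,0,5,0) R3=(0,0,5,0)
Op 4: inc R2 by 5 -> R2=(0,0,10,0) value=10
Op 5: merge R1<->R2 -> R1=(0,4,10,0) R2=(0,4,10,0)
Op 6: inc R0 by 4 -> R0=(4,0,0,0) value=4
Op 7: inc R1 by 5 -> R1=(0,9,10,0) value=19
Op 8: inc R3 by 3 -> R3=(0,0,5,3) value=8
Op 9: inc R0 by 1 -> R0=(5,0,0,0) value=5

Answer: 19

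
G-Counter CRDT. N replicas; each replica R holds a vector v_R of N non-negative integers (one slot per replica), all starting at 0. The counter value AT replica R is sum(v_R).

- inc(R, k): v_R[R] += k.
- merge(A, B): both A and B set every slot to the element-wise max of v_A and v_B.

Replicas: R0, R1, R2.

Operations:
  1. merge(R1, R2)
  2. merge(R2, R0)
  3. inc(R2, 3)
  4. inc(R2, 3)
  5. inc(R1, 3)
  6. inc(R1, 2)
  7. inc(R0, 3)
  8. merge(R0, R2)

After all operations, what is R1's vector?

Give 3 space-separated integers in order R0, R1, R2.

Op 1: merge R1<->R2 -> R1=(0,0,0) R2=(0,0,0)
Op 2: merge R2<->R0 -> R2=(0,0,0) R0=(0,0,0)
Op 3: inc R2 by 3 -> R2=(0,0,3) value=3
Op 4: inc R2 by 3 -> R2=(0,0,6) value=6
Op 5: inc R1 by 3 -> R1=(0,3,0) value=3
Op 6: inc R1 by 2 -> R1=(0,5,0) value=5
Op 7: inc R0 by 3 -> R0=(3,0,0) value=3
Op 8: merge R0<->R2 -> R0=(3,0,6) R2=(3,0,6)

Answer: 0 5 0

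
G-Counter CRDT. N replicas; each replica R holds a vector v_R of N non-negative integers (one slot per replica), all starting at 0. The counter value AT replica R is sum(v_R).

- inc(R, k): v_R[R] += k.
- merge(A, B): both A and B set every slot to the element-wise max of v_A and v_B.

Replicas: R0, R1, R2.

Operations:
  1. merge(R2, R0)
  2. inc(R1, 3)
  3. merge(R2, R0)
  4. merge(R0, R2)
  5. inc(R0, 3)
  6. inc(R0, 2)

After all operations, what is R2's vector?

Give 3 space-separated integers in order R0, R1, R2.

Op 1: merge R2<->R0 -> R2=(0,0,0) R0=(0,0,0)
Op 2: inc R1 by 3 -> R1=(0,3,0) value=3
Op 3: merge R2<->R0 -> R2=(0,0,0) R0=(0,0,0)
Op 4: merge R0<->R2 -> R0=(0,0,0) R2=(0,0,0)
Op 5: inc R0 by 3 -> R0=(3,0,0) value=3
Op 6: inc R0 by 2 -> R0=(5,0,0) value=5

Answer: 0 0 0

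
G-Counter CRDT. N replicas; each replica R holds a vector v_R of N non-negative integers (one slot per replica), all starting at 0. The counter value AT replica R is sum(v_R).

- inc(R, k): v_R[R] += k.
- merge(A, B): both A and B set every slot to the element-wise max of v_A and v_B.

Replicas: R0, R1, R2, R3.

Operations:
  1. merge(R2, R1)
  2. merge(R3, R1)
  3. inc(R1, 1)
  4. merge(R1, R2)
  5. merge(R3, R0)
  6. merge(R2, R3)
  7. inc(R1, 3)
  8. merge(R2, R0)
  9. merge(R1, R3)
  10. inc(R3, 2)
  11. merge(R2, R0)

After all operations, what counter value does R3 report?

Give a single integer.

Op 1: merge R2<->R1 -> R2=(0,0,0,0) R1=(0,0,0,0)
Op 2: merge R3<->R1 -> R3=(0,0,0,0) R1=(0,0,0,0)
Op 3: inc R1 by 1 -> R1=(0,1,0,0) value=1
Op 4: merge R1<->R2 -> R1=(0,1,0,0) R2=(0,1,0,0)
Op 5: merge R3<->R0 -> R3=(0,0,0,0) R0=(0,0,0,0)
Op 6: merge R2<->R3 -> R2=(0,1,0,0) R3=(0,1,0,0)
Op 7: inc R1 by 3 -> R1=(0,4,0,0) value=4
Op 8: merge R2<->R0 -> R2=(0,1,0,0) R0=(0,1,0,0)
Op 9: merge R1<->R3 -> R1=(0,4,0,0) R3=(0,4,0,0)
Op 10: inc R3 by 2 -> R3=(0,4,0,2) value=6
Op 11: merge R2<->R0 -> R2=(0,1,0,0) R0=(0,1,0,0)

Answer: 6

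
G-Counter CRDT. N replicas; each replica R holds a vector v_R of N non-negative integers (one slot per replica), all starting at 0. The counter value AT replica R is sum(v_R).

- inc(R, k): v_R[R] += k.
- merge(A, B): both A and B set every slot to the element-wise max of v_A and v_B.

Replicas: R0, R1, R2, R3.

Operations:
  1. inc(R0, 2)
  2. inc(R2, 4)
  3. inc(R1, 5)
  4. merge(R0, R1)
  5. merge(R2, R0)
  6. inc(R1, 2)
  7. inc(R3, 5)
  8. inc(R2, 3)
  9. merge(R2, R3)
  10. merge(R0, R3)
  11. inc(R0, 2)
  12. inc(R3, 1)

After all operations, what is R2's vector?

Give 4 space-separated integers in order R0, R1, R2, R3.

Answer: 2 5 7 5

Derivation:
Op 1: inc R0 by 2 -> R0=(2,0,0,0) value=2
Op 2: inc R2 by 4 -> R2=(0,0,4,0) value=4
Op 3: inc R1 by 5 -> R1=(0,5,0,0) value=5
Op 4: merge R0<->R1 -> R0=(2,5,0,0) R1=(2,5,0,0)
Op 5: merge R2<->R0 -> R2=(2,5,4,0) R0=(2,5,4,0)
Op 6: inc R1 by 2 -> R1=(2,7,0,0) value=9
Op 7: inc R3 by 5 -> R3=(0,0,0,5) value=5
Op 8: inc R2 by 3 -> R2=(2,5,7,0) value=14
Op 9: merge R2<->R3 -> R2=(2,5,7,5) R3=(2,5,7,5)
Op 10: merge R0<->R3 -> R0=(2,5,7,5) R3=(2,5,7,5)
Op 11: inc R0 by 2 -> R0=(4,5,7,5) value=21
Op 12: inc R3 by 1 -> R3=(2,5,7,6) value=20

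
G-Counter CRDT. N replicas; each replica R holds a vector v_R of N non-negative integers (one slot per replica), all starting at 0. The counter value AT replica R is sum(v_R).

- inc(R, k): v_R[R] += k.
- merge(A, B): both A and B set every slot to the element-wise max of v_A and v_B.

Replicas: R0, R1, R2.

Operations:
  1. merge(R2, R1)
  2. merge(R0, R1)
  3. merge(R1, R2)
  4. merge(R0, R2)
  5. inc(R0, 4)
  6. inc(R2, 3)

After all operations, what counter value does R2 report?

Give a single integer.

Op 1: merge R2<->R1 -> R2=(0,0,0) R1=(0,0,0)
Op 2: merge R0<->R1 -> R0=(0,0,0) R1=(0,0,0)
Op 3: merge R1<->R2 -> R1=(0,0,0) R2=(0,0,0)
Op 4: merge R0<->R2 -> R0=(0,0,0) R2=(0,0,0)
Op 5: inc R0 by 4 -> R0=(4,0,0) value=4
Op 6: inc R2 by 3 -> R2=(0,0,3) value=3

Answer: 3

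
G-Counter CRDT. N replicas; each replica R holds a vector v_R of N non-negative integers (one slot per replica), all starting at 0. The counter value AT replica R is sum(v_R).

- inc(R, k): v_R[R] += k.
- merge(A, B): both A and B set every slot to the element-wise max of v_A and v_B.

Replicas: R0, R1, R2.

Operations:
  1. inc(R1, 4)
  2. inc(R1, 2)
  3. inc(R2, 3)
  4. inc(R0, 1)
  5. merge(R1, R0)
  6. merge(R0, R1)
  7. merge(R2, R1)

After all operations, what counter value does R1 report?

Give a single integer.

Answer: 10

Derivation:
Op 1: inc R1 by 4 -> R1=(0,4,0) value=4
Op 2: inc R1 by 2 -> R1=(0,6,0) value=6
Op 3: inc R2 by 3 -> R2=(0,0,3) value=3
Op 4: inc R0 by 1 -> R0=(1,0,0) value=1
Op 5: merge R1<->R0 -> R1=(1,6,0) R0=(1,6,0)
Op 6: merge R0<->R1 -> R0=(1,6,0) R1=(1,6,0)
Op 7: merge R2<->R1 -> R2=(1,6,3) R1=(1,6,3)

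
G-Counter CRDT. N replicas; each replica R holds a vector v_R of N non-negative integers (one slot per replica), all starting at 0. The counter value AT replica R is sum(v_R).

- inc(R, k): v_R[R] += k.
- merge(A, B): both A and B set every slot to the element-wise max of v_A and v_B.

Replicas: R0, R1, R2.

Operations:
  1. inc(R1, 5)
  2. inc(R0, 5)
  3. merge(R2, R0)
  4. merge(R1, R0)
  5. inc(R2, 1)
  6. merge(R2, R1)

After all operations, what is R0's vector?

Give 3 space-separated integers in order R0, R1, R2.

Op 1: inc R1 by 5 -> R1=(0,5,0) value=5
Op 2: inc R0 by 5 -> R0=(5,0,0) value=5
Op 3: merge R2<->R0 -> R2=(5,0,0) R0=(5,0,0)
Op 4: merge R1<->R0 -> R1=(5,5,0) R0=(5,5,0)
Op 5: inc R2 by 1 -> R2=(5,0,1) value=6
Op 6: merge R2<->R1 -> R2=(5,5,1) R1=(5,5,1)

Answer: 5 5 0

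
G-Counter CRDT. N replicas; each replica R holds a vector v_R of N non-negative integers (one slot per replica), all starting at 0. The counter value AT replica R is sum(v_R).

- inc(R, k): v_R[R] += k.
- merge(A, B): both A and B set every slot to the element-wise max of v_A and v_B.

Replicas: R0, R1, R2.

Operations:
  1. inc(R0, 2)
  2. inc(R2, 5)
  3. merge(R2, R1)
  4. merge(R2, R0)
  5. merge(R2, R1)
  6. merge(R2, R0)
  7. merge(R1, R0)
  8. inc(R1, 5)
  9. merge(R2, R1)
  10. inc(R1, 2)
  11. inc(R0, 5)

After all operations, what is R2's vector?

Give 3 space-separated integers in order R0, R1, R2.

Op 1: inc R0 by 2 -> R0=(2,0,0) value=2
Op 2: inc R2 by 5 -> R2=(0,0,5) value=5
Op 3: merge R2<->R1 -> R2=(0,0,5) R1=(0,0,5)
Op 4: merge R2<->R0 -> R2=(2,0,5) R0=(2,0,5)
Op 5: merge R2<->R1 -> R2=(2,0,5) R1=(2,0,5)
Op 6: merge R2<->R0 -> R2=(2,0,5) R0=(2,0,5)
Op 7: merge R1<->R0 -> R1=(2,0,5) R0=(2,0,5)
Op 8: inc R1 by 5 -> R1=(2,5,5) value=12
Op 9: merge R2<->R1 -> R2=(2,5,5) R1=(2,5,5)
Op 10: inc R1 by 2 -> R1=(2,7,5) value=14
Op 11: inc R0 by 5 -> R0=(7,0,5) value=12

Answer: 2 5 5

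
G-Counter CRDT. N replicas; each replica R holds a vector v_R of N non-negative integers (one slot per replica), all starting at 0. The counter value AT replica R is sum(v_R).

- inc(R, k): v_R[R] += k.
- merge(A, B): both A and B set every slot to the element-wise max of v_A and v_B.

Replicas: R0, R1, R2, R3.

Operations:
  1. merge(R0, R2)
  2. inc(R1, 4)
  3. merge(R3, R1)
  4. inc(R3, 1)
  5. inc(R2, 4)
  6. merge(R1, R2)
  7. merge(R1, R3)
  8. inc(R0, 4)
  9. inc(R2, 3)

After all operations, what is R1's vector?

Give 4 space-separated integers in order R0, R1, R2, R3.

Op 1: merge R0<->R2 -> R0=(0,0,0,0) R2=(0,0,0,0)
Op 2: inc R1 by 4 -> R1=(0,4,0,0) value=4
Op 3: merge R3<->R1 -> R3=(0,4,0,0) R1=(0,4,0,0)
Op 4: inc R3 by 1 -> R3=(0,4,0,1) value=5
Op 5: inc R2 by 4 -> R2=(0,0,4,0) value=4
Op 6: merge R1<->R2 -> R1=(0,4,4,0) R2=(0,4,4,0)
Op 7: merge R1<->R3 -> R1=(0,4,4,1) R3=(0,4,4,1)
Op 8: inc R0 by 4 -> R0=(4,0,0,0) value=4
Op 9: inc R2 by 3 -> R2=(0,4,7,0) value=11

Answer: 0 4 4 1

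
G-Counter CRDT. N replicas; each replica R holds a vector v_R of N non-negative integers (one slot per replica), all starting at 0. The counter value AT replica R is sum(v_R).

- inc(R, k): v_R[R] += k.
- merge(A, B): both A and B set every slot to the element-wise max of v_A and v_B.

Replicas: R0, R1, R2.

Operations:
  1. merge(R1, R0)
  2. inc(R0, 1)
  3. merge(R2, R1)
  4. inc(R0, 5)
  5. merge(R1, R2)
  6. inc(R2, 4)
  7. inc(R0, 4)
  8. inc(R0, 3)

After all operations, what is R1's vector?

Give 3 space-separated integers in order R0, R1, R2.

Answer: 0 0 0

Derivation:
Op 1: merge R1<->R0 -> R1=(0,0,0) R0=(0,0,0)
Op 2: inc R0 by 1 -> R0=(1,0,0) value=1
Op 3: merge R2<->R1 -> R2=(0,0,0) R1=(0,0,0)
Op 4: inc R0 by 5 -> R0=(6,0,0) value=6
Op 5: merge R1<->R2 -> R1=(0,0,0) R2=(0,0,0)
Op 6: inc R2 by 4 -> R2=(0,0,4) value=4
Op 7: inc R0 by 4 -> R0=(10,0,0) value=10
Op 8: inc R0 by 3 -> R0=(13,0,0) value=13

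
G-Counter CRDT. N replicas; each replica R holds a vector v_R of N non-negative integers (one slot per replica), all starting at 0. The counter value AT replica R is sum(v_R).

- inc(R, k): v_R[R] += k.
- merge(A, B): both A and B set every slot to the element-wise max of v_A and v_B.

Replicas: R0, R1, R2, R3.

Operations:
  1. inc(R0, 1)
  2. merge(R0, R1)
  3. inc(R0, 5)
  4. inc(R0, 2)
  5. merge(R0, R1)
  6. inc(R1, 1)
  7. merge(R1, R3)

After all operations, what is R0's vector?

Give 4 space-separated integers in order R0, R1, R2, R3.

Answer: 8 0 0 0

Derivation:
Op 1: inc R0 by 1 -> R0=(1,0,0,0) value=1
Op 2: merge R0<->R1 -> R0=(1,0,0,0) R1=(1,0,0,0)
Op 3: inc R0 by 5 -> R0=(6,0,0,0) value=6
Op 4: inc R0 by 2 -> R0=(8,0,0,0) value=8
Op 5: merge R0<->R1 -> R0=(8,0,0,0) R1=(8,0,0,0)
Op 6: inc R1 by 1 -> R1=(8,1,0,0) value=9
Op 7: merge R1<->R3 -> R1=(8,1,0,0) R3=(8,1,0,0)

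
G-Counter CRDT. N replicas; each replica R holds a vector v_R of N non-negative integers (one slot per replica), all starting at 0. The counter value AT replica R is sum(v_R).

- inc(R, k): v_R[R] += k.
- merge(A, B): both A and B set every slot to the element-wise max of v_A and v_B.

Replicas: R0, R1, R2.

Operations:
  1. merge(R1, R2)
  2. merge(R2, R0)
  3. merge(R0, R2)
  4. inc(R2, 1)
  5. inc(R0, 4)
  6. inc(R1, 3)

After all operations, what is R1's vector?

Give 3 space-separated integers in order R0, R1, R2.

Op 1: merge R1<->R2 -> R1=(0,0,0) R2=(0,0,0)
Op 2: merge R2<->R0 -> R2=(0,0,0) R0=(0,0,0)
Op 3: merge R0<->R2 -> R0=(0,0,0) R2=(0,0,0)
Op 4: inc R2 by 1 -> R2=(0,0,1) value=1
Op 5: inc R0 by 4 -> R0=(4,0,0) value=4
Op 6: inc R1 by 3 -> R1=(0,3,0) value=3

Answer: 0 3 0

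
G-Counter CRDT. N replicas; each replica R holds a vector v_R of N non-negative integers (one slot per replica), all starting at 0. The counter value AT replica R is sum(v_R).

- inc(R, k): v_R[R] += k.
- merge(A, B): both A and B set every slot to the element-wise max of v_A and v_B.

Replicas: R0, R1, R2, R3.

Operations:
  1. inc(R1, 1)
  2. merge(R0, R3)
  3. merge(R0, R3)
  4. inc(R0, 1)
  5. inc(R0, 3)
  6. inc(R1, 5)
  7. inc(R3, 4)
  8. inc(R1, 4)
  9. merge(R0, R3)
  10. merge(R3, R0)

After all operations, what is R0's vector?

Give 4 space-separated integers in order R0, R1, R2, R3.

Answer: 4 0 0 4

Derivation:
Op 1: inc R1 by 1 -> R1=(0,1,0,0) value=1
Op 2: merge R0<->R3 -> R0=(0,0,0,0) R3=(0,0,0,0)
Op 3: merge R0<->R3 -> R0=(0,0,0,0) R3=(0,0,0,0)
Op 4: inc R0 by 1 -> R0=(1,0,0,0) value=1
Op 5: inc R0 by 3 -> R0=(4,0,0,0) value=4
Op 6: inc R1 by 5 -> R1=(0,6,0,0) value=6
Op 7: inc R3 by 4 -> R3=(0,0,0,4) value=4
Op 8: inc R1 by 4 -> R1=(0,10,0,0) value=10
Op 9: merge R0<->R3 -> R0=(4,0,0,4) R3=(4,0,0,4)
Op 10: merge R3<->R0 -> R3=(4,0,0,4) R0=(4,0,0,4)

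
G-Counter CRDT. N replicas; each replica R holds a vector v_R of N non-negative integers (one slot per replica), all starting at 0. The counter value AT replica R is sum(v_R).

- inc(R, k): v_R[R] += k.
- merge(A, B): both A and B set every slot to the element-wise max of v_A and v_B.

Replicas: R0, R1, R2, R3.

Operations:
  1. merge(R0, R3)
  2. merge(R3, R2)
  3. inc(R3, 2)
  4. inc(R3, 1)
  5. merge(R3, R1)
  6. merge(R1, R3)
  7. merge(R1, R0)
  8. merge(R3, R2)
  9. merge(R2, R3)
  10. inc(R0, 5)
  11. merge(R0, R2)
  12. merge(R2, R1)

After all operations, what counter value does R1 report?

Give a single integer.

Op 1: merge R0<->R3 -> R0=(0,0,0,0) R3=(0,0,0,0)
Op 2: merge R3<->R2 -> R3=(0,0,0,0) R2=(0,0,0,0)
Op 3: inc R3 by 2 -> R3=(0,0,0,2) value=2
Op 4: inc R3 by 1 -> R3=(0,0,0,3) value=3
Op 5: merge R3<->R1 -> R3=(0,0,0,3) R1=(0,0,0,3)
Op 6: merge R1<->R3 -> R1=(0,0,0,3) R3=(0,0,0,3)
Op 7: merge R1<->R0 -> R1=(0,0,0,3) R0=(0,0,0,3)
Op 8: merge R3<->R2 -> R3=(0,0,0,3) R2=(0,0,0,3)
Op 9: merge R2<->R3 -> R2=(0,0,0,3) R3=(0,0,0,3)
Op 10: inc R0 by 5 -> R0=(5,0,0,3) value=8
Op 11: merge R0<->R2 -> R0=(5,0,0,3) R2=(5,0,0,3)
Op 12: merge R2<->R1 -> R2=(5,0,0,3) R1=(5,0,0,3)

Answer: 8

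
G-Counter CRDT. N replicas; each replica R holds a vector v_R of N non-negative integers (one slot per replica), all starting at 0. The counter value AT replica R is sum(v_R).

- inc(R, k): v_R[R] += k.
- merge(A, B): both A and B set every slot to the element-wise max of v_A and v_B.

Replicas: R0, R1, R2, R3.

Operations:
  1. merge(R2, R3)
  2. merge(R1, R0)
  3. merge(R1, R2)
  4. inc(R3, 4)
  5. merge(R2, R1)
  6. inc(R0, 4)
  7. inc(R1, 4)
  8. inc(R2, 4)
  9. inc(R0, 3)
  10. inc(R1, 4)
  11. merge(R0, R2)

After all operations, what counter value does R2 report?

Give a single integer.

Answer: 11

Derivation:
Op 1: merge R2<->R3 -> R2=(0,0,0,0) R3=(0,0,0,0)
Op 2: merge R1<->R0 -> R1=(0,0,0,0) R0=(0,0,0,0)
Op 3: merge R1<->R2 -> R1=(0,0,0,0) R2=(0,0,0,0)
Op 4: inc R3 by 4 -> R3=(0,0,0,4) value=4
Op 5: merge R2<->R1 -> R2=(0,0,0,0) R1=(0,0,0,0)
Op 6: inc R0 by 4 -> R0=(4,0,0,0) value=4
Op 7: inc R1 by 4 -> R1=(0,4,0,0) value=4
Op 8: inc R2 by 4 -> R2=(0,0,4,0) value=4
Op 9: inc R0 by 3 -> R0=(7,0,0,0) value=7
Op 10: inc R1 by 4 -> R1=(0,8,0,0) value=8
Op 11: merge R0<->R2 -> R0=(7,0,4,0) R2=(7,0,4,0)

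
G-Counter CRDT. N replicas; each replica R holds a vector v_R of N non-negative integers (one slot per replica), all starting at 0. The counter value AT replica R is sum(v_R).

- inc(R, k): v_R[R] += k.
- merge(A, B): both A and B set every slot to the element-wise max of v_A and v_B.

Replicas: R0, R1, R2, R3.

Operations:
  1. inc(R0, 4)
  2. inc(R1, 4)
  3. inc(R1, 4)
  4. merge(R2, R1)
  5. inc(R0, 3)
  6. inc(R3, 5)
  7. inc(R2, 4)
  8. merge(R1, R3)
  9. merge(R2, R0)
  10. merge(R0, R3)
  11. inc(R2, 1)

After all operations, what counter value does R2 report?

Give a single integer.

Op 1: inc R0 by 4 -> R0=(4,0,0,0) value=4
Op 2: inc R1 by 4 -> R1=(0,4,0,0) value=4
Op 3: inc R1 by 4 -> R1=(0,8,0,0) value=8
Op 4: merge R2<->R1 -> R2=(0,8,0,0) R1=(0,8,0,0)
Op 5: inc R0 by 3 -> R0=(7,0,0,0) value=7
Op 6: inc R3 by 5 -> R3=(0,0,0,5) value=5
Op 7: inc R2 by 4 -> R2=(0,8,4,0) value=12
Op 8: merge R1<->R3 -> R1=(0,8,0,5) R3=(0,8,0,5)
Op 9: merge R2<->R0 -> R2=(7,8,4,0) R0=(7,8,4,0)
Op 10: merge R0<->R3 -> R0=(7,8,4,5) R3=(7,8,4,5)
Op 11: inc R2 by 1 -> R2=(7,8,5,0) value=20

Answer: 20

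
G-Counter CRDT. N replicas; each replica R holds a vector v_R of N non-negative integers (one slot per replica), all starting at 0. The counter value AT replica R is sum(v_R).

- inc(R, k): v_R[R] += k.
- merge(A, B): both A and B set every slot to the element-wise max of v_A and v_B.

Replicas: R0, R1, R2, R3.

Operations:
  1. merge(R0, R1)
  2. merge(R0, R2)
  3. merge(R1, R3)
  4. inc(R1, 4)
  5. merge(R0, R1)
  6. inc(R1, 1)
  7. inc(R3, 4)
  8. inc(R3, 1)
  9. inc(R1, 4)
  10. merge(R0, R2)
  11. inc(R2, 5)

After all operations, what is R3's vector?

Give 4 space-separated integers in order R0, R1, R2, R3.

Answer: 0 0 0 5

Derivation:
Op 1: merge R0<->R1 -> R0=(0,0,0,0) R1=(0,0,0,0)
Op 2: merge R0<->R2 -> R0=(0,0,0,0) R2=(0,0,0,0)
Op 3: merge R1<->R3 -> R1=(0,0,0,0) R3=(0,0,0,0)
Op 4: inc R1 by 4 -> R1=(0,4,0,0) value=4
Op 5: merge R0<->R1 -> R0=(0,4,0,0) R1=(0,4,0,0)
Op 6: inc R1 by 1 -> R1=(0,5,0,0) value=5
Op 7: inc R3 by 4 -> R3=(0,0,0,4) value=4
Op 8: inc R3 by 1 -> R3=(0,0,0,5) value=5
Op 9: inc R1 by 4 -> R1=(0,9,0,0) value=9
Op 10: merge R0<->R2 -> R0=(0,4,0,0) R2=(0,4,0,0)
Op 11: inc R2 by 5 -> R2=(0,4,5,0) value=9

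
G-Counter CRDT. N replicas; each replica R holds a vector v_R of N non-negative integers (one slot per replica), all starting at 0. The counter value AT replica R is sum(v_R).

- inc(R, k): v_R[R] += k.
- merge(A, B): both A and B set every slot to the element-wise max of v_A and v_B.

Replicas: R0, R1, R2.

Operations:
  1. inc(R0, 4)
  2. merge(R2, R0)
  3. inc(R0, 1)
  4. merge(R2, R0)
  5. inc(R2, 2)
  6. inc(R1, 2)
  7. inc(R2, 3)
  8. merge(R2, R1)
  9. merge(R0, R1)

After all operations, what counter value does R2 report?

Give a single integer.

Op 1: inc R0 by 4 -> R0=(4,0,0) value=4
Op 2: merge R2<->R0 -> R2=(4,0,0) R0=(4,0,0)
Op 3: inc R0 by 1 -> R0=(5,0,0) value=5
Op 4: merge R2<->R0 -> R2=(5,0,0) R0=(5,0,0)
Op 5: inc R2 by 2 -> R2=(5,0,2) value=7
Op 6: inc R1 by 2 -> R1=(0,2,0) value=2
Op 7: inc R2 by 3 -> R2=(5,0,5) value=10
Op 8: merge R2<->R1 -> R2=(5,2,5) R1=(5,2,5)
Op 9: merge R0<->R1 -> R0=(5,2,5) R1=(5,2,5)

Answer: 12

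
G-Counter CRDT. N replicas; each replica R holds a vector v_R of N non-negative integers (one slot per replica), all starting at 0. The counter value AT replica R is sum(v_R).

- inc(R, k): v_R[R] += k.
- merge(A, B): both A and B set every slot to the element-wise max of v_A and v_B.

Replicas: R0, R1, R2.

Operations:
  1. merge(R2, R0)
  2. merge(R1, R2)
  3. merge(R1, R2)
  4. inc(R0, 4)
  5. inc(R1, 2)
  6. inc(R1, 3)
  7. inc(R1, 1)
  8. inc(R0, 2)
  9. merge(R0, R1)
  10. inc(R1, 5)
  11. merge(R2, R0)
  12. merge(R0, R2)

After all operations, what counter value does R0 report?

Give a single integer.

Op 1: merge R2<->R0 -> R2=(0,0,0) R0=(0,0,0)
Op 2: merge R1<->R2 -> R1=(0,0,0) R2=(0,0,0)
Op 3: merge R1<->R2 -> R1=(0,0,0) R2=(0,0,0)
Op 4: inc R0 by 4 -> R0=(4,0,0) value=4
Op 5: inc R1 by 2 -> R1=(0,2,0) value=2
Op 6: inc R1 by 3 -> R1=(0,5,0) value=5
Op 7: inc R1 by 1 -> R1=(0,6,0) value=6
Op 8: inc R0 by 2 -> R0=(6,0,0) value=6
Op 9: merge R0<->R1 -> R0=(6,6,0) R1=(6,6,0)
Op 10: inc R1 by 5 -> R1=(6,11,0) value=17
Op 11: merge R2<->R0 -> R2=(6,6,0) R0=(6,6,0)
Op 12: merge R0<->R2 -> R0=(6,6,0) R2=(6,6,0)

Answer: 12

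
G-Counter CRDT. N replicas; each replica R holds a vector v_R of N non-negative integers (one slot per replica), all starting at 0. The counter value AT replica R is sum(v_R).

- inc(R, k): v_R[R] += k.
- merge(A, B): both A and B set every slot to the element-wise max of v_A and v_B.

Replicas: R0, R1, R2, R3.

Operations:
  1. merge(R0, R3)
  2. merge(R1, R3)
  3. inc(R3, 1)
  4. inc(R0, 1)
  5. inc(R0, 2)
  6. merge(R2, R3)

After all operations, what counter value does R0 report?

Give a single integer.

Answer: 3

Derivation:
Op 1: merge R0<->R3 -> R0=(0,0,0,0) R3=(0,0,0,0)
Op 2: merge R1<->R3 -> R1=(0,0,0,0) R3=(0,0,0,0)
Op 3: inc R3 by 1 -> R3=(0,0,0,1) value=1
Op 4: inc R0 by 1 -> R0=(1,0,0,0) value=1
Op 5: inc R0 by 2 -> R0=(3,0,0,0) value=3
Op 6: merge R2<->R3 -> R2=(0,0,0,1) R3=(0,0,0,1)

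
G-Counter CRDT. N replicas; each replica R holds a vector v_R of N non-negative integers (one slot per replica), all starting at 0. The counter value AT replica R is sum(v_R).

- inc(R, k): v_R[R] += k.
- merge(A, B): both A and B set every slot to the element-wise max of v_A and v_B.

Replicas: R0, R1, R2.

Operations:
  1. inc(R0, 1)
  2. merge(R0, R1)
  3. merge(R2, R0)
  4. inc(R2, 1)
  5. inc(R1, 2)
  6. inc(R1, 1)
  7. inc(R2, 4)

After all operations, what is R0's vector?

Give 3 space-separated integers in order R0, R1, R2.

Answer: 1 0 0

Derivation:
Op 1: inc R0 by 1 -> R0=(1,0,0) value=1
Op 2: merge R0<->R1 -> R0=(1,0,0) R1=(1,0,0)
Op 3: merge R2<->R0 -> R2=(1,0,0) R0=(1,0,0)
Op 4: inc R2 by 1 -> R2=(1,0,1) value=2
Op 5: inc R1 by 2 -> R1=(1,2,0) value=3
Op 6: inc R1 by 1 -> R1=(1,3,0) value=4
Op 7: inc R2 by 4 -> R2=(1,0,5) value=6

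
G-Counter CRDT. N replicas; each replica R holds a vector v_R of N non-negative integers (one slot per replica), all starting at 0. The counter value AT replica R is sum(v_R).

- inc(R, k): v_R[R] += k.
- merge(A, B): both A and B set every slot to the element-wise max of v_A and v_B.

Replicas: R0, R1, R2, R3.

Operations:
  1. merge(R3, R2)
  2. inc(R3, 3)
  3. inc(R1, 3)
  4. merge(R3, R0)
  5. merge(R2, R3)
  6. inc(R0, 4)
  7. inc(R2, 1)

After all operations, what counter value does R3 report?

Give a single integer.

Answer: 3

Derivation:
Op 1: merge R3<->R2 -> R3=(0,0,0,0) R2=(0,0,0,0)
Op 2: inc R3 by 3 -> R3=(0,0,0,3) value=3
Op 3: inc R1 by 3 -> R1=(0,3,0,0) value=3
Op 4: merge R3<->R0 -> R3=(0,0,0,3) R0=(0,0,0,3)
Op 5: merge R2<->R3 -> R2=(0,0,0,3) R3=(0,0,0,3)
Op 6: inc R0 by 4 -> R0=(4,0,0,3) value=7
Op 7: inc R2 by 1 -> R2=(0,0,1,3) value=4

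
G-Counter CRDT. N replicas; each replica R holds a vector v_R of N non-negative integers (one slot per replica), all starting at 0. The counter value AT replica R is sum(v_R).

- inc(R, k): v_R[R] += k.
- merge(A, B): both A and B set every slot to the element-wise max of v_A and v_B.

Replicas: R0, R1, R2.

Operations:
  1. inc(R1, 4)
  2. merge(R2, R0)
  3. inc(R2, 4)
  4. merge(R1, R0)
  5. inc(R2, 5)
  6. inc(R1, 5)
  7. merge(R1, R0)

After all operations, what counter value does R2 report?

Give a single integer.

Op 1: inc R1 by 4 -> R1=(0,4,0) value=4
Op 2: merge R2<->R0 -> R2=(0,0,0) R0=(0,0,0)
Op 3: inc R2 by 4 -> R2=(0,0,4) value=4
Op 4: merge R1<->R0 -> R1=(0,4,0) R0=(0,4,0)
Op 5: inc R2 by 5 -> R2=(0,0,9) value=9
Op 6: inc R1 by 5 -> R1=(0,9,0) value=9
Op 7: merge R1<->R0 -> R1=(0,9,0) R0=(0,9,0)

Answer: 9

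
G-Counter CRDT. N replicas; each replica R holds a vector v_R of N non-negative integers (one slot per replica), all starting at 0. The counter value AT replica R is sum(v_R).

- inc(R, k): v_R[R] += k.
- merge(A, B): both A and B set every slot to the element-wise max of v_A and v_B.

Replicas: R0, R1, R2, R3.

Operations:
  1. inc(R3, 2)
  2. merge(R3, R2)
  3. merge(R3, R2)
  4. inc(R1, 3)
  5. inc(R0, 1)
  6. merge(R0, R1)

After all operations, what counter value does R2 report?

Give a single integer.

Answer: 2

Derivation:
Op 1: inc R3 by 2 -> R3=(0,0,0,2) value=2
Op 2: merge R3<->R2 -> R3=(0,0,0,2) R2=(0,0,0,2)
Op 3: merge R3<->R2 -> R3=(0,0,0,2) R2=(0,0,0,2)
Op 4: inc R1 by 3 -> R1=(0,3,0,0) value=3
Op 5: inc R0 by 1 -> R0=(1,0,0,0) value=1
Op 6: merge R0<->R1 -> R0=(1,3,0,0) R1=(1,3,0,0)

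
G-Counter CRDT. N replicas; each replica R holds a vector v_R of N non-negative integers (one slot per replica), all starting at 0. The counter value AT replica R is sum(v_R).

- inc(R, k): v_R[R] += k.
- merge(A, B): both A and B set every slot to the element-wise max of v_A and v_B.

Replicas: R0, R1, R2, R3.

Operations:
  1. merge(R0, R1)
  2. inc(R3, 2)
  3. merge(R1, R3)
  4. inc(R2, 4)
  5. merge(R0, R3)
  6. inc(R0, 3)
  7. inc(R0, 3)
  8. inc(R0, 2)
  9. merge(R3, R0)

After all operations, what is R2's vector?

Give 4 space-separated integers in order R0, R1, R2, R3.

Answer: 0 0 4 0

Derivation:
Op 1: merge R0<->R1 -> R0=(0,0,0,0) R1=(0,0,0,0)
Op 2: inc R3 by 2 -> R3=(0,0,0,2) value=2
Op 3: merge R1<->R3 -> R1=(0,0,0,2) R3=(0,0,0,2)
Op 4: inc R2 by 4 -> R2=(0,0,4,0) value=4
Op 5: merge R0<->R3 -> R0=(0,0,0,2) R3=(0,0,0,2)
Op 6: inc R0 by 3 -> R0=(3,0,0,2) value=5
Op 7: inc R0 by 3 -> R0=(6,0,0,2) value=8
Op 8: inc R0 by 2 -> R0=(8,0,0,2) value=10
Op 9: merge R3<->R0 -> R3=(8,0,0,2) R0=(8,0,0,2)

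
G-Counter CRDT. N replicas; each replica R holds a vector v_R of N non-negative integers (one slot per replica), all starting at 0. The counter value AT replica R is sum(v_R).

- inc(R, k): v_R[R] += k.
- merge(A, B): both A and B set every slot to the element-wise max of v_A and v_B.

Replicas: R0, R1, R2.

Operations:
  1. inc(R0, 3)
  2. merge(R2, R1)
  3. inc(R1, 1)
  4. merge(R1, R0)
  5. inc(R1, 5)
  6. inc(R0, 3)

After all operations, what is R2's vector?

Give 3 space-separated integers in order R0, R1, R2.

Answer: 0 0 0

Derivation:
Op 1: inc R0 by 3 -> R0=(3,0,0) value=3
Op 2: merge R2<->R1 -> R2=(0,0,0) R1=(0,0,0)
Op 3: inc R1 by 1 -> R1=(0,1,0) value=1
Op 4: merge R1<->R0 -> R1=(3,1,0) R0=(3,1,0)
Op 5: inc R1 by 5 -> R1=(3,6,0) value=9
Op 6: inc R0 by 3 -> R0=(6,1,0) value=7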